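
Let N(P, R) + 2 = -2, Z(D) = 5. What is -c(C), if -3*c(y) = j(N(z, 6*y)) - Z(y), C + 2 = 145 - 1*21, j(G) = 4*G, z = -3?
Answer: -7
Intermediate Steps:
N(P, R) = -4 (N(P, R) = -2 - 2 = -4)
C = 122 (C = -2 + (145 - 1*21) = -2 + (145 - 21) = -2 + 124 = 122)
c(y) = 7 (c(y) = -(4*(-4) - 1*5)/3 = -(-16 - 5)/3 = -1/3*(-21) = 7)
-c(C) = -1*7 = -7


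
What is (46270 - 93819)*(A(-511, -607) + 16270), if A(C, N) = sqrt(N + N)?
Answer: -773622230 - 47549*I*sqrt(1214) ≈ -7.7362e+8 - 1.6567e+6*I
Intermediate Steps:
A(C, N) = sqrt(2)*sqrt(N) (A(C, N) = sqrt(2*N) = sqrt(2)*sqrt(N))
(46270 - 93819)*(A(-511, -607) + 16270) = (46270 - 93819)*(sqrt(2)*sqrt(-607) + 16270) = -47549*(sqrt(2)*(I*sqrt(607)) + 16270) = -47549*(I*sqrt(1214) + 16270) = -47549*(16270 + I*sqrt(1214)) = -773622230 - 47549*I*sqrt(1214)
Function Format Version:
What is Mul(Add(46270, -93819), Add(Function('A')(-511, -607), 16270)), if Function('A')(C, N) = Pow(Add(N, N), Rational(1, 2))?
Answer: Add(-773622230, Mul(-47549, I, Pow(1214, Rational(1, 2)))) ≈ Add(-7.7362e+8, Mul(-1.6567e+6, I))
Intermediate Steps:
Function('A')(C, N) = Mul(Pow(2, Rational(1, 2)), Pow(N, Rational(1, 2))) (Function('A')(C, N) = Pow(Mul(2, N), Rational(1, 2)) = Mul(Pow(2, Rational(1, 2)), Pow(N, Rational(1, 2))))
Mul(Add(46270, -93819), Add(Function('A')(-511, -607), 16270)) = Mul(Add(46270, -93819), Add(Mul(Pow(2, Rational(1, 2)), Pow(-607, Rational(1, 2))), 16270)) = Mul(-47549, Add(Mul(Pow(2, Rational(1, 2)), Mul(I, Pow(607, Rational(1, 2)))), 16270)) = Mul(-47549, Add(Mul(I, Pow(1214, Rational(1, 2))), 16270)) = Mul(-47549, Add(16270, Mul(I, Pow(1214, Rational(1, 2))))) = Add(-773622230, Mul(-47549, I, Pow(1214, Rational(1, 2))))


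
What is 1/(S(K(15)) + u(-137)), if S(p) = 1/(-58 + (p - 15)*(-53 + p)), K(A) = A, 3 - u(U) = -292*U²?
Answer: 58/317871957 ≈ 1.8246e-7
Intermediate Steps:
u(U) = 3 + 292*U² (u(U) = 3 - (-292)*U² = 3 + 292*U²)
S(p) = 1/(-58 + (-53 + p)*(-15 + p)) (S(p) = 1/(-58 + (-15 + p)*(-53 + p)) = 1/(-58 + (-53 + p)*(-15 + p)))
1/(S(K(15)) + u(-137)) = 1/(1/(737 + 15² - 68*15) + (3 + 292*(-137)²)) = 1/(1/(737 + 225 - 1020) + (3 + 292*18769)) = 1/(1/(-58) + (3 + 5480548)) = 1/(-1/58 + 5480551) = 1/(317871957/58) = 58/317871957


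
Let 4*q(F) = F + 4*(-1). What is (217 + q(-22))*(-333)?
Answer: -140193/2 ≈ -70097.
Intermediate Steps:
q(F) = -1 + F/4 (q(F) = (F + 4*(-1))/4 = (F - 4)/4 = (-4 + F)/4 = -1 + F/4)
(217 + q(-22))*(-333) = (217 + (-1 + (1/4)*(-22)))*(-333) = (217 + (-1 - 11/2))*(-333) = (217 - 13/2)*(-333) = (421/2)*(-333) = -140193/2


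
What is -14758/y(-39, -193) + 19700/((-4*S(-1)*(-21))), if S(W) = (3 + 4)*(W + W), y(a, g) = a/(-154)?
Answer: -222791761/3822 ≈ -58292.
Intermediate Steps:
y(a, g) = -a/154 (y(a, g) = a*(-1/154) = -a/154)
S(W) = 14*W (S(W) = 7*(2*W) = 14*W)
-14758/y(-39, -193) + 19700/((-4*S(-1)*(-21))) = -14758/((-1/154*(-39))) + 19700/((-56*(-1)*(-21))) = -14758/39/154 + 19700/((-4*(-14)*(-21))) = -14758*154/39 + 19700/((56*(-21))) = -2272732/39 + 19700/(-1176) = -2272732/39 + 19700*(-1/1176) = -2272732/39 - 4925/294 = -222791761/3822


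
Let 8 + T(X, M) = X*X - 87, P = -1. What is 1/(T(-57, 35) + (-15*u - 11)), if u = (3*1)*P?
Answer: 1/3188 ≈ 0.00031368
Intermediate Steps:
T(X, M) = -95 + X² (T(X, M) = -8 + (X*X - 87) = -8 + (X² - 87) = -8 + (-87 + X²) = -95 + X²)
u = -3 (u = (3*1)*(-1) = 3*(-1) = -3)
1/(T(-57, 35) + (-15*u - 11)) = 1/((-95 + (-57)²) + (-15*(-3) - 11)) = 1/((-95 + 3249) + (45 - 11)) = 1/(3154 + 34) = 1/3188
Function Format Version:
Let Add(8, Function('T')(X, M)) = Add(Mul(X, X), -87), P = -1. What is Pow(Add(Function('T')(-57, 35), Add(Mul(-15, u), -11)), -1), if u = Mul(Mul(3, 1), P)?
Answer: Rational(1, 3188) ≈ 0.00031368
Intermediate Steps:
Function('T')(X, M) = Add(-95, Pow(X, 2)) (Function('T')(X, M) = Add(-8, Add(Mul(X, X), -87)) = Add(-8, Add(Pow(X, 2), -87)) = Add(-8, Add(-87, Pow(X, 2))) = Add(-95, Pow(X, 2)))
u = -3 (u = Mul(Mul(3, 1), -1) = Mul(3, -1) = -3)
Pow(Add(Function('T')(-57, 35), Add(Mul(-15, u), -11)), -1) = Pow(Add(Add(-95, Pow(-57, 2)), Add(Mul(-15, -3), -11)), -1) = Pow(Add(Add(-95, 3249), Add(45, -11)), -1) = Pow(Add(3154, 34), -1) = Pow(3188, -1) = Rational(1, 3188)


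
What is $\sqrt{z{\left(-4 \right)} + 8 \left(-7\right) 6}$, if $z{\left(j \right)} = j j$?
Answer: $8 i \sqrt{5} \approx 17.889 i$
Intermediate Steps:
$z{\left(j \right)} = j^{2}$
$\sqrt{z{\left(-4 \right)} + 8 \left(-7\right) 6} = \sqrt{\left(-4\right)^{2} + 8 \left(-7\right) 6} = \sqrt{16 - 336} = \sqrt{-320} = 8 i \sqrt{5}$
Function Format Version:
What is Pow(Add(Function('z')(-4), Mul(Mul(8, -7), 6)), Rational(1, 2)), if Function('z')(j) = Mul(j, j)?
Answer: Mul(8, I, Pow(5, Rational(1, 2))) ≈ Mul(17.889, I)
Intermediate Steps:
Function('z')(j) = Pow(j, 2)
Pow(Add(Function('z')(-4), Mul(Mul(8, -7), 6)), Rational(1, 2)) = Pow(Add(Pow(-4, 2), Mul(Mul(8, -7), 6)), Rational(1, 2)) = Pow(Add(16, Mul(-56, 6)), Rational(1, 2)) = Pow(Add(16, -336), Rational(1, 2)) = Pow(-320, Rational(1, 2)) = Mul(8, I, Pow(5, Rational(1, 2)))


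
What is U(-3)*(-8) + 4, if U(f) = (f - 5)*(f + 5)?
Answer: 132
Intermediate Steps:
U(f) = (-5 + f)*(5 + f)
U(-3)*(-8) + 4 = (-25 + (-3)²)*(-8) + 4 = (-25 + 9)*(-8) + 4 = -16*(-8) + 4 = 128 + 4 = 132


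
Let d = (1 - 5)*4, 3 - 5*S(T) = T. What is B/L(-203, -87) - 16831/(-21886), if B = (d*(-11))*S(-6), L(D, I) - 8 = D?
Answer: -6085733/7112950 ≈ -0.85559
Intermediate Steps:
L(D, I) = 8 + D
S(T) = ⅗ - T/5
d = -16 (d = -4*4 = -16)
B = 1584/5 (B = (-16*(-11))*(⅗ - ⅕*(-6)) = 176*(⅗ + 6/5) = 176*(9/5) = 1584/5 ≈ 316.80)
B/L(-203, -87) - 16831/(-21886) = 1584/(5*(8 - 203)) - 16831/(-21886) = (1584/5)/(-195) - 16831*(-1/21886) = (1584/5)*(-1/195) + 16831/21886 = -528/325 + 16831/21886 = -6085733/7112950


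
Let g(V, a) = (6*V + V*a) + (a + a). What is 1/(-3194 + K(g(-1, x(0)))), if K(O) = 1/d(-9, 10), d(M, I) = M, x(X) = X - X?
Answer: -9/28747 ≈ -0.00031308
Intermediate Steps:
x(X) = 0
g(V, a) = 2*a + 6*V + V*a (g(V, a) = (6*V + V*a) + 2*a = 2*a + 6*V + V*a)
K(O) = -⅑ (K(O) = 1/(-9) = -⅑)
1/(-3194 + K(g(-1, x(0)))) = 1/(-3194 - ⅑) = 1/(-28747/9) = -9/28747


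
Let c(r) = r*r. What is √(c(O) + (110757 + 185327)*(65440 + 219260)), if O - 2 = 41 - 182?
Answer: 11*√696654001 ≈ 2.9034e+5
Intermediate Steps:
O = -139 (O = 2 + (41 - 182) = 2 - 141 = -139)
c(r) = r²
√(c(O) + (110757 + 185327)*(65440 + 219260)) = √((-139)² + (110757 + 185327)*(65440 + 219260)) = √(19321 + 296084*284700) = √(19321 + 84295114800) = √84295134121 = 11*√696654001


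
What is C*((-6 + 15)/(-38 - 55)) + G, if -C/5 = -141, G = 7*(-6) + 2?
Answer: -3355/31 ≈ -108.23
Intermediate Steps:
G = -40 (G = -42 + 2 = -40)
C = 705 (C = -5*(-141) = 705)
C*((-6 + 15)/(-38 - 55)) + G = 705*((-6 + 15)/(-38 - 55)) - 40 = 705*(9/(-93)) - 40 = 705*(9*(-1/93)) - 40 = 705*(-3/31) - 40 = -2115/31 - 40 = -3355/31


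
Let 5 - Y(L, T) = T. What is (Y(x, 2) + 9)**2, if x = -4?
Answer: 144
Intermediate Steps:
Y(L, T) = 5 - T
(Y(x, 2) + 9)**2 = ((5 - 1*2) + 9)**2 = ((5 - 2) + 9)**2 = (3 + 9)**2 = 12**2 = 144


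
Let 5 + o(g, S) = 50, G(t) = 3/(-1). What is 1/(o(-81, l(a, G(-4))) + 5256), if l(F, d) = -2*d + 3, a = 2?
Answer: 1/5301 ≈ 0.00018864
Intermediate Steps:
G(t) = -3 (G(t) = 3*(-1) = -3)
l(F, d) = 3 - 2*d
o(g, S) = 45 (o(g, S) = -5 + 50 = 45)
1/(o(-81, l(a, G(-4))) + 5256) = 1/(45 + 5256) = 1/5301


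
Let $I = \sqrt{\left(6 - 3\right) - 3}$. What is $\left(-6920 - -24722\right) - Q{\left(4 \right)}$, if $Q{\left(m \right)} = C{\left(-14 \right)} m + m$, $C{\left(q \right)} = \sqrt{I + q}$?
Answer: $17798 - 4 i \sqrt{14} \approx 17798.0 - 14.967 i$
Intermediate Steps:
$I = 0$ ($I = \sqrt{3 - 3} = \sqrt{0} = 0$)
$C{\left(q \right)} = \sqrt{q}$ ($C{\left(q \right)} = \sqrt{0 + q} = \sqrt{q}$)
$Q{\left(m \right)} = m + i m \sqrt{14}$ ($Q{\left(m \right)} = \sqrt{-14} m + m = i \sqrt{14} m + m = i m \sqrt{14} + m = m + i m \sqrt{14}$)
$\left(-6920 - -24722\right) - Q{\left(4 \right)} = \left(-6920 - -24722\right) - 4 \left(1 + i \sqrt{14}\right) = \left(-6920 + 24722\right) - \left(4 + 4 i \sqrt{14}\right) = 17802 - \left(4 + 4 i \sqrt{14}\right) = 17798 - 4 i \sqrt{14}$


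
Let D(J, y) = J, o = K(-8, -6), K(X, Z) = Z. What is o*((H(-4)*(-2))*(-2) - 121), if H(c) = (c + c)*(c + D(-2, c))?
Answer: -426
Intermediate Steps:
o = -6
H(c) = 2*c*(-2 + c) (H(c) = (c + c)*(c - 2) = (2*c)*(-2 + c) = 2*c*(-2 + c))
o*((H(-4)*(-2))*(-2) - 121) = -6*(((2*(-4)*(-2 - 4))*(-2))*(-2) - 121) = -6*(((2*(-4)*(-6))*(-2))*(-2) - 121) = -6*((48*(-2))*(-2) - 121) = -6*(-96*(-2) - 121) = -6*(192 - 121) = -6*71 = -426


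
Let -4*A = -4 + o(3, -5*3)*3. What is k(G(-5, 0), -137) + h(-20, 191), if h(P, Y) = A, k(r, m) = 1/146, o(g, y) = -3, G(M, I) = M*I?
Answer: 951/292 ≈ 3.2569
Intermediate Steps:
G(M, I) = I*M
k(r, m) = 1/146
A = 13/4 (A = -(-4 - 3*3)/4 = -(-4 - 9)/4 = -1/4*(-13) = 13/4 ≈ 3.2500)
h(P, Y) = 13/4
k(G(-5, 0), -137) + h(-20, 191) = 1/146 + 13/4 = 951/292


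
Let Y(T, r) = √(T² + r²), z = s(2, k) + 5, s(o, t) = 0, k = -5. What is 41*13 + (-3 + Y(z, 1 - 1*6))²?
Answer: 592 - 30*√2 ≈ 549.57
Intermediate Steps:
z = 5 (z = 0 + 5 = 5)
41*13 + (-3 + Y(z, 1 - 1*6))² = 41*13 + (-3 + √(5² + (1 - 1*6)²))² = 533 + (-3 + √(25 + (1 - 6)²))² = 533 + (-3 + √(25 + (-5)²))² = 533 + (-3 + √(25 + 25))² = 533 + (-3 + √50)² = 533 + (-3 + 5*√2)²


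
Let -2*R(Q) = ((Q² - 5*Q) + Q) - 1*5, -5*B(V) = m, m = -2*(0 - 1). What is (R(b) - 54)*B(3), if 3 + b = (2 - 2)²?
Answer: 124/5 ≈ 24.800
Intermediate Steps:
b = -3 (b = -3 + (2 - 2)² = -3 + 0² = -3 + 0 = -3)
m = 2 (m = -2*(-1) = 2)
B(V) = -⅖ (B(V) = -⅕*2 = -⅖)
R(Q) = 5/2 + 2*Q - Q²/2 (R(Q) = -(((Q² - 5*Q) + Q) - 1*5)/2 = -((Q² - 4*Q) - 5)/2 = -(-5 + Q² - 4*Q)/2 = 5/2 + 2*Q - Q²/2)
(R(b) - 54)*B(3) = ((5/2 + 2*(-3) - ½*(-3)²) - 54)*(-⅖) = ((5/2 - 6 - ½*9) - 54)*(-⅖) = ((5/2 - 6 - 9/2) - 54)*(-⅖) = (-8 - 54)*(-⅖) = -62*(-⅖) = 124/5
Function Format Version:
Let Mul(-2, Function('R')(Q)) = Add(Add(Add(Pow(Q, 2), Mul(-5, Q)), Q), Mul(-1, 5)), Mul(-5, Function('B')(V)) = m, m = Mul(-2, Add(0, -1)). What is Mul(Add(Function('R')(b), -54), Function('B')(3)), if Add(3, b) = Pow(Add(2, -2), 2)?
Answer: Rational(124, 5) ≈ 24.800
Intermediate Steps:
b = -3 (b = Add(-3, Pow(Add(2, -2), 2)) = Add(-3, Pow(0, 2)) = Add(-3, 0) = -3)
m = 2 (m = Mul(-2, -1) = 2)
Function('B')(V) = Rational(-2, 5) (Function('B')(V) = Mul(Rational(-1, 5), 2) = Rational(-2, 5))
Function('R')(Q) = Add(Rational(5, 2), Mul(2, Q), Mul(Rational(-1, 2), Pow(Q, 2))) (Function('R')(Q) = Mul(Rational(-1, 2), Add(Add(Add(Pow(Q, 2), Mul(-5, Q)), Q), Mul(-1, 5))) = Mul(Rational(-1, 2), Add(Add(Pow(Q, 2), Mul(-4, Q)), -5)) = Mul(Rational(-1, 2), Add(-5, Pow(Q, 2), Mul(-4, Q))) = Add(Rational(5, 2), Mul(2, Q), Mul(Rational(-1, 2), Pow(Q, 2))))
Mul(Add(Function('R')(b), -54), Function('B')(3)) = Mul(Add(Add(Rational(5, 2), Mul(2, -3), Mul(Rational(-1, 2), Pow(-3, 2))), -54), Rational(-2, 5)) = Mul(Add(Add(Rational(5, 2), -6, Mul(Rational(-1, 2), 9)), -54), Rational(-2, 5)) = Mul(Add(Add(Rational(5, 2), -6, Rational(-9, 2)), -54), Rational(-2, 5)) = Mul(Add(-8, -54), Rational(-2, 5)) = Mul(-62, Rational(-2, 5)) = Rational(124, 5)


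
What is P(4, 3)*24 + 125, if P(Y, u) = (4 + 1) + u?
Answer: 317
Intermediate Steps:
P(Y, u) = 5 + u
P(4, 3)*24 + 125 = (5 + 3)*24 + 125 = 8*24 + 125 = 192 + 125 = 317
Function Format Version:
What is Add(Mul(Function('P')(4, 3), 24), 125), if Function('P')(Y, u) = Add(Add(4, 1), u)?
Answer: 317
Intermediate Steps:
Function('P')(Y, u) = Add(5, u)
Add(Mul(Function('P')(4, 3), 24), 125) = Add(Mul(Add(5, 3), 24), 125) = Add(Mul(8, 24), 125) = Add(192, 125) = 317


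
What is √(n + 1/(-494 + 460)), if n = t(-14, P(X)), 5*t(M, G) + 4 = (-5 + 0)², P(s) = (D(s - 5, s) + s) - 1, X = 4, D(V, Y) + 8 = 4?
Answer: √120530/170 ≈ 2.0422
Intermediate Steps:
D(V, Y) = -4 (D(V, Y) = -8 + 4 = -4)
P(s) = -5 + s (P(s) = (-4 + s) - 1 = -5 + s)
t(M, G) = 21/5 (t(M, G) = -⅘ + (-5 + 0)²/5 = -⅘ + (⅕)*(-5)² = -⅘ + (⅕)*25 = -⅘ + 5 = 21/5)
n = 21/5 ≈ 4.2000
√(n + 1/(-494 + 460)) = √(21/5 + 1/(-494 + 460)) = √(21/5 + 1/(-34)) = √(21/5 - 1/34) = √(709/170) = √120530/170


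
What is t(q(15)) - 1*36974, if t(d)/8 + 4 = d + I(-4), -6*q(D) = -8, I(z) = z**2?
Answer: -110602/3 ≈ -36867.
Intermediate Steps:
q(D) = 4/3 (q(D) = -1/6*(-8) = 4/3)
t(d) = 96 + 8*d (t(d) = -32 + 8*(d + (-4)**2) = -32 + 8*(d + 16) = -32 + 8*(16 + d) = -32 + (128 + 8*d) = 96 + 8*d)
t(q(15)) - 1*36974 = (96 + 8*(4/3)) - 1*36974 = (96 + 32/3) - 36974 = 320/3 - 36974 = -110602/3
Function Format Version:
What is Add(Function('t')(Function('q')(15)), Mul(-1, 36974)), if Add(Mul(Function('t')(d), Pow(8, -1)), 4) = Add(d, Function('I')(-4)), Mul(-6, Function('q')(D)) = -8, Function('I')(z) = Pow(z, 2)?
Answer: Rational(-110602, 3) ≈ -36867.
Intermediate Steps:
Function('q')(D) = Rational(4, 3) (Function('q')(D) = Mul(Rational(-1, 6), -8) = Rational(4, 3))
Function('t')(d) = Add(96, Mul(8, d)) (Function('t')(d) = Add(-32, Mul(8, Add(d, Pow(-4, 2)))) = Add(-32, Mul(8, Add(d, 16))) = Add(-32, Mul(8, Add(16, d))) = Add(-32, Add(128, Mul(8, d))) = Add(96, Mul(8, d)))
Add(Function('t')(Function('q')(15)), Mul(-1, 36974)) = Add(Add(96, Mul(8, Rational(4, 3))), Mul(-1, 36974)) = Add(Add(96, Rational(32, 3)), -36974) = Add(Rational(320, 3), -36974) = Rational(-110602, 3)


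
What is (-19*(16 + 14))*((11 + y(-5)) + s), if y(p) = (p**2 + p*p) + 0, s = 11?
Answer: -41040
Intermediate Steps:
y(p) = 2*p**2 (y(p) = (p**2 + p**2) + 0 = 2*p**2 + 0 = 2*p**2)
(-19*(16 + 14))*((11 + y(-5)) + s) = (-19*(16 + 14))*((11 + 2*(-5)**2) + 11) = (-19*30)*((11 + 2*25) + 11) = -570*((11 + 50) + 11) = -570*(61 + 11) = -570*72 = -41040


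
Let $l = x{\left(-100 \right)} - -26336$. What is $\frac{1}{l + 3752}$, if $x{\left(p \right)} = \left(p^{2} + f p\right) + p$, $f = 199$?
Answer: $\frac{1}{20088} \approx 4.9781 \cdot 10^{-5}$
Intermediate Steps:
$x{\left(p \right)} = p^{2} + 200 p$ ($x{\left(p \right)} = \left(p^{2} + 199 p\right) + p = p^{2} + 200 p$)
$l = 16336$ ($l = - 100 \left(200 - 100\right) - -26336 = \left(-100\right) 100 + 26336 = -10000 + 26336 = 16336$)
$\frac{1}{l + 3752} = \frac{1}{16336 + 3752} = \frac{1}{20088}$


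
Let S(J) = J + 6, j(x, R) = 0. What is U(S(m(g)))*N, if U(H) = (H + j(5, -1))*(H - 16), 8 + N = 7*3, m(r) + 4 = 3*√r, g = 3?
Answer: -13 - 468*√3 ≈ -823.60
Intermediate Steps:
m(r) = -4 + 3*√r
N = 13 (N = -8 + 7*3 = -8 + 21 = 13)
S(J) = 6 + J
U(H) = H*(-16 + H) (U(H) = (H + 0)*(H - 16) = H*(-16 + H))
U(S(m(g)))*N = ((6 + (-4 + 3*√3))*(-16 + (6 + (-4 + 3*√3))))*13 = ((2 + 3*√3)*(-16 + (2 + 3*√3)))*13 = ((2 + 3*√3)*(-14 + 3*√3))*13 = ((-14 + 3*√3)*(2 + 3*√3))*13 = 13*(-14 + 3*√3)*(2 + 3*√3)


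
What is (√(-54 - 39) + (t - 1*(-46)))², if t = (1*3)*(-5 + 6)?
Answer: (49 + I*√93)² ≈ 2308.0 + 945.08*I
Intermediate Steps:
t = 3 (t = 3*1 = 3)
(√(-54 - 39) + (t - 1*(-46)))² = (√(-54 - 39) + (3 - 1*(-46)))² = (√(-93) + (3 + 46))² = (I*√93 + 49)² = (49 + I*√93)²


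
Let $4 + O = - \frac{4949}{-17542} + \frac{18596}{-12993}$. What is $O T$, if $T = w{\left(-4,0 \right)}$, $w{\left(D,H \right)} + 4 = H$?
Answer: $\frac{47902102}{2325747} \approx 20.596$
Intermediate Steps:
$w{\left(D,H \right)} = -4 + H$
$T = -4$ ($T = -4 + 0 = -4$)
$O = - \frac{23951051}{4651494}$ ($O = -4 + \left(- \frac{4949}{-17542} + \frac{18596}{-12993}\right) = -4 + \left(\left(-4949\right) \left(- \frac{1}{17542}\right) + 18596 \left(- \frac{1}{12993}\right)\right) = -4 + \left(\frac{101}{358} - \frac{18596}{12993}\right) = -4 - \frac{5345075}{4651494} = - \frac{23951051}{4651494} \approx -5.1491$)
$O T = \left(- \frac{23951051}{4651494}\right) \left(-4\right) = \frac{47902102}{2325747}$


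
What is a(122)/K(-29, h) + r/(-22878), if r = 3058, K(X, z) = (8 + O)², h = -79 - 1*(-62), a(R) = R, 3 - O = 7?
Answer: 685547/91512 ≈ 7.4913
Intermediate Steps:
O = -4 (O = 3 - 1*7 = 3 - 7 = -4)
h = -17 (h = -79 + 62 = -17)
K(X, z) = 16 (K(X, z) = (8 - 4)² = 4² = 16)
a(122)/K(-29, h) + r/(-22878) = 122/16 + 3058/(-22878) = 122*(1/16) + 3058*(-1/22878) = 61/8 - 1529/11439 = 685547/91512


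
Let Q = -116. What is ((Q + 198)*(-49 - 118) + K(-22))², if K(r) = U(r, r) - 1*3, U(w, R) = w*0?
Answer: 187607809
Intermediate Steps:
U(w, R) = 0
K(r) = -3 (K(r) = 0 - 1*3 = 0 - 3 = -3)
((Q + 198)*(-49 - 118) + K(-22))² = ((-116 + 198)*(-49 - 118) - 3)² = (82*(-167) - 3)² = (-13694 - 3)² = (-13697)² = 187607809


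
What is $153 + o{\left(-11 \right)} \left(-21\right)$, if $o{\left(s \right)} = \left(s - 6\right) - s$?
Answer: $279$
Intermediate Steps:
$o{\left(s \right)} = -6$ ($o{\left(s \right)} = \left(-6 + s\right) - s = -6$)
$153 + o{\left(-11 \right)} \left(-21\right) = 153 - -126 = 153 + 126 = 279$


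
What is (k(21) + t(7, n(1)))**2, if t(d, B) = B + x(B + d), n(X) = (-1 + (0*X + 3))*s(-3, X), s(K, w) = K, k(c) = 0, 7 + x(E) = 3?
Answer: 100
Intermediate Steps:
x(E) = -4 (x(E) = -7 + 3 = -4)
n(X) = -6 (n(X) = (-1 + (0*X + 3))*(-3) = (-1 + (0 + 3))*(-3) = (-1 + 3)*(-3) = 2*(-3) = -6)
t(d, B) = -4 + B (t(d, B) = B - 4 = -4 + B)
(k(21) + t(7, n(1)))**2 = (0 + (-4 - 6))**2 = (0 - 10)**2 = (-10)**2 = 100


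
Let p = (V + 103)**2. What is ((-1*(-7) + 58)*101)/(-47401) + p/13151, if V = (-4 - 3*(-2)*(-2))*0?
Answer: 416540894/623370551 ≈ 0.66821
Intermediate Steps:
V = 0 (V = (-4 + 6*(-2))*0 = (-4 - 12)*0 = -16*0 = 0)
p = 10609 (p = (0 + 103)**2 = 103**2 = 10609)
((-1*(-7) + 58)*101)/(-47401) + p/13151 = ((-1*(-7) + 58)*101)/(-47401) + 10609/13151 = ((7 + 58)*101)*(-1/47401) + 10609*(1/13151) = (65*101)*(-1/47401) + 10609/13151 = 6565*(-1/47401) + 10609/13151 = -6565/47401 + 10609/13151 = 416540894/623370551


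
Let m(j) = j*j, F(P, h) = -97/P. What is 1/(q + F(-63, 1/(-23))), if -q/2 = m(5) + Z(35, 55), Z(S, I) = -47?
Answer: 63/2869 ≈ 0.021959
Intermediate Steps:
m(j) = j**2
q = 44 (q = -2*(5**2 - 47) = -2*(25 - 47) = -2*(-22) = 44)
1/(q + F(-63, 1/(-23))) = 1/(44 - 97/(-63)) = 1/(44 - 97*(-1/63)) = 1/(44 + 97/63) = 1/(2869/63) = 63/2869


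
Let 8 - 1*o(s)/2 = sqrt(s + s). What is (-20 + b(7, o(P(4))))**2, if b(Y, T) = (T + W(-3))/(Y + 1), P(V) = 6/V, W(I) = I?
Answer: 21621/64 + 147*sqrt(3)/16 ≈ 353.74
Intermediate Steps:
o(s) = 16 - 2*sqrt(2)*sqrt(s) (o(s) = 16 - 2*sqrt(s + s) = 16 - 2*sqrt(2)*sqrt(s))
b(Y, T) = (-3 + T)/(1 + Y) (b(Y, T) = (T - 3)/(Y + 1) = (-3 + T)/(1 + Y))
(-20 + b(7, o(P(4))))**2 = (-20 + (-3 + (16 - 2*sqrt(2)*sqrt(6/4)))/(1 + 7))**2 = (-20 + (-3 + (16 - 2*sqrt(2)*sqrt(6*(1/4))))/8)**2 = (-20 + (-3 + (16 - 2*sqrt(2)*sqrt(3/2)))/8)**2 = (-20 + (-3 + (16 - 2*sqrt(2)*sqrt(6)/2))/8)**2 = (-20 + (-3 + (16 - 2*sqrt(3)))/8)**2 = (-20 + (13 - 2*sqrt(3))/8)**2 = (-20 + (13/8 - sqrt(3)/4))**2 = (-147/8 - sqrt(3)/4)**2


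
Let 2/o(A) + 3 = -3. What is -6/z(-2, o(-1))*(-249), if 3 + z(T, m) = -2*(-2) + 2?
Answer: 498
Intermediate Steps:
o(A) = -⅓ (o(A) = 2/(-3 - 3) = 2/(-6) = 2*(-⅙) = -⅓)
z(T, m) = 3 (z(T, m) = -3 + (-2*(-2) + 2) = -3 + (4 + 2) = -3 + 6 = 3)
-6/z(-2, o(-1))*(-249) = -6/3*(-249) = -6*⅓*(-249) = -2*(-249) = 498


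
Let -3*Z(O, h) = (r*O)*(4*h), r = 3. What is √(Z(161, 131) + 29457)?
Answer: I*√54907 ≈ 234.32*I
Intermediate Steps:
Z(O, h) = -4*O*h (Z(O, h) = -3*O*4*h/3 = -4*O*h)
√(Z(161, 131) + 29457) = √(-4*161*131 + 29457) = √(-84364 + 29457) = √(-54907) = I*√54907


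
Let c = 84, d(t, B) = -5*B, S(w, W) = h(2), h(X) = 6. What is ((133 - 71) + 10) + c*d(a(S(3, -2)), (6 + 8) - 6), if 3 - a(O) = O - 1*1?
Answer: -3288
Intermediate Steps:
S(w, W) = 6
a(O) = 4 - O (a(O) = 3 - (O - 1*1) = 3 - (O - 1) = 3 - (-1 + O) = 3 + (1 - O) = 4 - O)
((133 - 71) + 10) + c*d(a(S(3, -2)), (6 + 8) - 6) = ((133 - 71) + 10) + 84*(-5*((6 + 8) - 6)) = (62 + 10) + 84*(-5*(14 - 6)) = 72 + 84*(-5*8) = 72 + 84*(-40) = 72 - 3360 = -3288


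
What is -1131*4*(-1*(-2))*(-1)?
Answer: 9048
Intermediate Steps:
-1131*4*(-1*(-2))*(-1) = -1131*4*2*(-1) = -9048*(-1) = -1131*(-8) = 9048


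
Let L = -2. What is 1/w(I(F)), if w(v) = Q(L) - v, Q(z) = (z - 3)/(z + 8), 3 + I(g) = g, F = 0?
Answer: 6/13 ≈ 0.46154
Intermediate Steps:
I(g) = -3 + g
Q(z) = (-3 + z)/(8 + z)
w(v) = -5/6 - v (w(v) = (-3 - 2)/(8 - 2) - v = -5/6 - v)
1/w(I(F)) = 1/(-5/6 - (-3 + 0)) = 1/(-5/6 - 1*(-3)) = 1/(-5/6 + 3) = 1/(13/6) = 6/13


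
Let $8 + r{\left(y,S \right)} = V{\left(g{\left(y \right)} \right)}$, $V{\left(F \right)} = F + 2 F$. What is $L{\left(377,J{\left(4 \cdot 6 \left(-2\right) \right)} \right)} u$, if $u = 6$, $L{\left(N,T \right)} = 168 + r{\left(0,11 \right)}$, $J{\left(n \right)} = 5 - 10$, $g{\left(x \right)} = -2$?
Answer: $924$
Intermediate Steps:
$J{\left(n \right)} = -5$
$V{\left(F \right)} = 3 F$
$r{\left(y,S \right)} = -14$ ($r{\left(y,S \right)} = -8 + 3 \left(-2\right) = -8 - 6 = -14$)
$L{\left(N,T \right)} = 154$ ($L{\left(N,T \right)} = 168 - 14 = 154$)
$L{\left(377,J{\left(4 \cdot 6 \left(-2\right) \right)} \right)} u = 154 \cdot 6 = 924$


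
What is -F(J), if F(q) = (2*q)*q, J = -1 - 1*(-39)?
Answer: -2888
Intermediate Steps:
J = 38 (J = -1 + 39 = 38)
F(q) = 2*q²
-F(J) = -2*38² = -2*1444 = -1*2888 = -2888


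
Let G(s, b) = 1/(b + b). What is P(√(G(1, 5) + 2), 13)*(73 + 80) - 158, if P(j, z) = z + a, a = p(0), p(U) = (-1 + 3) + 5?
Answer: 2902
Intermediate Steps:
p(U) = 7 (p(U) = 2 + 5 = 7)
a = 7
G(s, b) = 1/(2*b)
P(j, z) = 7 + z (P(j, z) = z + 7 = 7 + z)
P(√(G(1, 5) + 2), 13)*(73 + 80) - 158 = (7 + 13)*(73 + 80) - 158 = 20*153 - 158 = 3060 - 158 = 2902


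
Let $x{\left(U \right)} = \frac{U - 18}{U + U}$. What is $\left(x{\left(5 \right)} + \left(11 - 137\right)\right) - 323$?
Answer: $- \frac{4503}{10} \approx -450.3$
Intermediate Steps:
$x{\left(U \right)} = \frac{-18 + U}{2 U}$
$\left(x{\left(5 \right)} + \left(11 - 137\right)\right) - 323 = \left(\frac{-18 + 5}{2 \cdot 5} + \left(11 - 137\right)\right) - 323 = \left(\frac{1}{2} \cdot \frac{1}{5} \left(-13\right) + \left(11 - 137\right)\right) - 323 = \left(- \frac{13}{10} - 126\right) - 323 = - \frac{1273}{10} - 323 = - \frac{4503}{10}$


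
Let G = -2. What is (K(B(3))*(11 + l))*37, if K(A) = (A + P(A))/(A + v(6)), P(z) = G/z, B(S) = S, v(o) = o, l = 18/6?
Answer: 3626/27 ≈ 134.30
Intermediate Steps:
l = 3 (l = 18*(⅙) = 3)
P(z) = -2/z
K(A) = (A - 2/A)/(6 + A) (K(A) = (A - 2/A)/(A + 6) = (A - 2/A)/(6 + A))
(K(B(3))*(11 + l))*37 = (((-2 + 3²)/(3*(6 + 3)))*(11 + 3))*37 = (((⅓)*(-2 + 9)/9)*14)*37 = (((⅓)*(⅑)*7)*14)*37 = ((7/27)*14)*37 = (98/27)*37 = 3626/27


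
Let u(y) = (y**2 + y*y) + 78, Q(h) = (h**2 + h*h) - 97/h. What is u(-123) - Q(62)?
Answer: 1404273/62 ≈ 22650.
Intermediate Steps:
Q(h) = -97/h + 2*h**2 (Q(h) = (h**2 + h**2) - 97/h = 2*h**2 - 97/h = -97/h + 2*h**2)
u(y) = 78 + 2*y**2 (u(y) = (y**2 + y**2) + 78 = 2*y**2 + 78 = 78 + 2*y**2)
u(-123) - Q(62) = (78 + 2*(-123)**2) - (-97 + 2*62**3)/62 = (78 + 2*15129) - (-97 + 2*238328)/62 = (78 + 30258) - (-97 + 476656)/62 = 30336 - 476559/62 = 1404273/62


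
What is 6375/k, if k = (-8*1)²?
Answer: 6375/64 ≈ 99.609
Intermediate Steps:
k = 64 (k = (-8)² = 64)
6375/k = 6375/64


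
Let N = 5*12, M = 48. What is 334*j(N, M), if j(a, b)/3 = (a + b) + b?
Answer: 156312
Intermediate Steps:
N = 60
j(a, b) = 3*a + 6*b (j(a, b) = 3*((a + b) + b) = 3*(a + 2*b) = 3*a + 6*b)
334*j(N, M) = 334*(3*60 + 6*48) = 334*(180 + 288) = 334*468 = 156312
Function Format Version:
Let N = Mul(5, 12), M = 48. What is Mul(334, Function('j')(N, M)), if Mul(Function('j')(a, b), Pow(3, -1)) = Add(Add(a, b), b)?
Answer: 156312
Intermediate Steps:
N = 60
Function('j')(a, b) = Add(Mul(3, a), Mul(6, b)) (Function('j')(a, b) = Mul(3, Add(Add(a, b), b)) = Mul(3, Add(a, Mul(2, b))) = Add(Mul(3, a), Mul(6, b)))
Mul(334, Function('j')(N, M)) = Mul(334, Add(Mul(3, 60), Mul(6, 48))) = Mul(334, Add(180, 288)) = Mul(334, 468) = 156312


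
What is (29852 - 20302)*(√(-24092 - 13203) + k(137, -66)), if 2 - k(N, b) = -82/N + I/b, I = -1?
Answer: 111539225/4521 + 9550*I*√37295 ≈ 24671.0 + 1.8443e+6*I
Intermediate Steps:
k(N, b) = 2 + 1/b + 82/N (k(N, b) = 2 - (-82/N - 1/b) = 2 - (-1/b - 82/N) = 2 + (1/b + 82/N) = 2 + 1/b + 82/N)
(29852 - 20302)*(√(-24092 - 13203) + k(137, -66)) = (29852 - 20302)*(√(-24092 - 13203) + (2 + 1/(-66) + 82/137)) = 9550*(√(-37295) + (2 - 1/66 + 82*(1/137))) = 9550*(I*√37295 + (2 - 1/66 + 82/137)) = 9550*(I*√37295 + 23359/9042) = 9550*(23359/9042 + I*√37295) = 111539225/4521 + 9550*I*√37295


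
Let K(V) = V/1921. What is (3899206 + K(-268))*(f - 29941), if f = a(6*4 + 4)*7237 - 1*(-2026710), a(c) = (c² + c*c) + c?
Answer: 101472260080389618/1921 ≈ 5.2823e+13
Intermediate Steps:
K(V) = V/1921 (K(V) = V*(1/1921) = V/1921)
a(c) = c + 2*c² (a(c) = (c² + c²) + c = 2*c² + c = c + 2*c²)
f = 13576962 (f = ((6*4 + 4)*(1 + 2*(6*4 + 4)))*7237 - 1*(-2026710) = ((24 + 4)*(1 + 2*(24 + 4)))*7237 + 2026710 = (28*(1 + 2*28))*7237 + 2026710 = (28*(1 + 56))*7237 + 2026710 = (28*57)*7237 + 2026710 = 1596*7237 + 2026710 = 11550252 + 2026710 = 13576962)
(3899206 + K(-268))*(f - 29941) = (3899206 + (1/1921)*(-268))*(13576962 - 29941) = (3899206 - 268/1921)*13547021 = (7490374458/1921)*13547021 = 101472260080389618/1921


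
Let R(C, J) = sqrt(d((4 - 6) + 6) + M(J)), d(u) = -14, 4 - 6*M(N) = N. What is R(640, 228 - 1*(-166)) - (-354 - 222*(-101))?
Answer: -22068 + I*sqrt(79) ≈ -22068.0 + 8.8882*I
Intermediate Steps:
M(N) = 2/3 - N/6
R(C, J) = sqrt(-40/3 - J/6) (R(C, J) = sqrt(-14 + (2/3 - J/6)) = sqrt(-40/3 - J/6))
R(640, 228 - 1*(-166)) - (-354 - 222*(-101)) = sqrt(-480 - 6*(228 - 1*(-166)))/6 - (-354 - 222*(-101)) = sqrt(-480 - 6*(228 + 166))/6 - (-354 + 22422) = sqrt(-480 - 6*394)/6 - 1*22068 = sqrt(-480 - 2364)/6 - 22068 = sqrt(-2844)/6 - 22068 = (6*I*sqrt(79))/6 - 22068 = I*sqrt(79) - 22068 = -22068 + I*sqrt(79)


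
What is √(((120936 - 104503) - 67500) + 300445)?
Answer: √249378 ≈ 499.38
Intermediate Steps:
√(((120936 - 104503) - 67500) + 300445) = √((16433 - 67500) + 300445) = √(-51067 + 300445) = √249378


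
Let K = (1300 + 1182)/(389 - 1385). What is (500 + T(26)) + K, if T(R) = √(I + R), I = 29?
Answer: 247759/498 + √55 ≈ 504.92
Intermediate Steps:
T(R) = √(29 + R)
K = -1241/498 (K = 2482/(-996) = 2482*(-1/996) = -1241/498 ≈ -2.4920)
(500 + T(26)) + K = (500 + √(29 + 26)) - 1241/498 = (500 + √55) - 1241/498 = 247759/498 + √55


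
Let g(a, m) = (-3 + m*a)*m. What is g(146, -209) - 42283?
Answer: 6335770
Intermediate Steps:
g(a, m) = m*(-3 + a*m) (g(a, m) = (-3 + a*m)*m = m*(-3 + a*m))
g(146, -209) - 42283 = -209*(-3 + 146*(-209)) - 42283 = -209*(-3 - 30514) - 42283 = -209*(-30517) - 42283 = 6378053 - 42283 = 6335770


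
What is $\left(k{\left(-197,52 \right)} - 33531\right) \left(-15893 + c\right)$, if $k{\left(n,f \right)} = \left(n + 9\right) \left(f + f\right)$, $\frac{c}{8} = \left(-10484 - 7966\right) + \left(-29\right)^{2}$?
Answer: $8321556495$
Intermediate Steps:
$c = -140872$ ($c = 8 \left(\left(-10484 - 7966\right) + \left(-29\right)^{2}\right) = 8 \left(-18450 + 841\right) = 8 \left(-17609\right) = -140872$)
$k{\left(n,f \right)} = 2 f \left(9 + n\right)$ ($k{\left(n,f \right)} = \left(9 + n\right) 2 f = 2 f \left(9 + n\right)$)
$\left(k{\left(-197,52 \right)} - 33531\right) \left(-15893 + c\right) = \left(2 \cdot 52 \left(9 - 197\right) - 33531\right) \left(-15893 - 140872\right) = \left(2 \cdot 52 \left(-188\right) - 33531\right) \left(-156765\right) = \left(-19552 - 33531\right) \left(-156765\right) = \left(-53083\right) \left(-156765\right) = 8321556495$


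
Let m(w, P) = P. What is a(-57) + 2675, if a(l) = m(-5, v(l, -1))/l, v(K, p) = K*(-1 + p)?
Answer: 2673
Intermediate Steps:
a(l) = -2 (a(l) = (l*(-1 - 1))/l = (l*(-2))/l = (-2*l)/l = -2)
a(-57) + 2675 = -2 + 2675 = 2673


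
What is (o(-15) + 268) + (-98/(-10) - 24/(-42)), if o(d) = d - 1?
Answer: 9183/35 ≈ 262.37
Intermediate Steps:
o(d) = -1 + d
(o(-15) + 268) + (-98/(-10) - 24/(-42)) = ((-1 - 15) + 268) + (-98/(-10) - 24/(-42)) = (-16 + 268) + (-98*(-⅒) - 24*(-1/42)) = 252 + (49/5 + 4/7) = 252 + 363/35 = 9183/35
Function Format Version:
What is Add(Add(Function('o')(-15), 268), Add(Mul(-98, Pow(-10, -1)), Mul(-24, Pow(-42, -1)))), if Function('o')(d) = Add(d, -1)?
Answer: Rational(9183, 35) ≈ 262.37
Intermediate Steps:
Function('o')(d) = Add(-1, d)
Add(Add(Function('o')(-15), 268), Add(Mul(-98, Pow(-10, -1)), Mul(-24, Pow(-42, -1)))) = Add(Add(Add(-1, -15), 268), Add(Mul(-98, Pow(-10, -1)), Mul(-24, Pow(-42, -1)))) = Add(Add(-16, 268), Add(Mul(-98, Rational(-1, 10)), Mul(-24, Rational(-1, 42)))) = Add(252, Add(Rational(49, 5), Rational(4, 7))) = Add(252, Rational(363, 35)) = Rational(9183, 35)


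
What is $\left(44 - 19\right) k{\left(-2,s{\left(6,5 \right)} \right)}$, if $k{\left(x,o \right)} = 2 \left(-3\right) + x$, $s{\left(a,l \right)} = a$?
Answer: $-200$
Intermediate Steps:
$k{\left(x,o \right)} = -6 + x$
$\left(44 - 19\right) k{\left(-2,s{\left(6,5 \right)} \right)} = \left(44 - 19\right) \left(-6 - 2\right) = 25 \left(-8\right) = -200$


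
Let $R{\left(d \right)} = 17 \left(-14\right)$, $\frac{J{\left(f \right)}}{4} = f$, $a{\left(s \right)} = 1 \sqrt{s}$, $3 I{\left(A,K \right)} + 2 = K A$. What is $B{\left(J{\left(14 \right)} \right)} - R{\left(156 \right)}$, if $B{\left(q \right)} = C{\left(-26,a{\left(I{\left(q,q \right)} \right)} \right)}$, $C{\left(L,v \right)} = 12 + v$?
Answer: $250 + \frac{\sqrt{9402}}{3} \approx 282.32$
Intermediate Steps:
$I{\left(A,K \right)} = - \frac{2}{3} + \frac{A K}{3}$ ($I{\left(A,K \right)} = - \frac{2}{3} + \frac{K A}{3} = - \frac{2}{3} + \frac{A K}{3}$)
$a{\left(s \right)} = \sqrt{s}$
$J{\left(f \right)} = 4 f$
$R{\left(d \right)} = -238$
$B{\left(q \right)} = 12 + \sqrt{- \frac{2}{3} + \frac{q^{2}}{3}}$ ($B{\left(q \right)} = 12 + \sqrt{- \frac{2}{3} + \frac{q q}{3}} = 12 + \sqrt{- \frac{2}{3} + \frac{q^{2}}{3}}$)
$B{\left(J{\left(14 \right)} \right)} - R{\left(156 \right)} = \left(12 + \frac{\sqrt{-6 + 3 \left(4 \cdot 14\right)^{2}}}{3}\right) - -238 = \left(12 + \frac{\sqrt{-6 + 3 \cdot 56^{2}}}{3}\right) + 238 = \left(12 + \frac{\sqrt{-6 + 3 \cdot 3136}}{3}\right) + 238 = \left(12 + \frac{\sqrt{-6 + 9408}}{3}\right) + 238 = \left(12 + \frac{\sqrt{9402}}{3}\right) + 238 = 250 + \frac{\sqrt{9402}}{3}$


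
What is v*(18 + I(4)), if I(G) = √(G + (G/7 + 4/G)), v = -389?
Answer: -7002 - 389*√273/7 ≈ -7920.2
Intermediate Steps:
I(G) = √(4/G + 8*G/7) (I(G) = √(G + (G*(⅐) + 4/G)) = √(G + (G/7 + 4/G)) = √(G + (4/G + G/7)) = √(4/G + 8*G/7))
v*(18 + I(4)) = -389*(18 + 2*√(14*4 + 49/4)/7) = -389*(18 + 2*√(56 + 49*(¼))/7) = -389*(18 + 2*√(56 + 49/4)/7) = -389*(18 + 2*√(273/4)/7) = -389*(18 + 2*(√273/2)/7) = -389*(18 + √273/7) = -7002 - 389*√273/7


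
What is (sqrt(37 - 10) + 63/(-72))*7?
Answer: -49/8 + 21*sqrt(3) ≈ 30.248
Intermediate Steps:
(sqrt(37 - 10) + 63/(-72))*7 = (sqrt(27) + 63*(-1/72))*7 = (3*sqrt(3) - 7/8)*7 = (-7/8 + 3*sqrt(3))*7 = -49/8 + 21*sqrt(3)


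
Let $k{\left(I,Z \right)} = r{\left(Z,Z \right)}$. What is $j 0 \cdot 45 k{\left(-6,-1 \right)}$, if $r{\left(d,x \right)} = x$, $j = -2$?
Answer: $0$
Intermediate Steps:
$k{\left(I,Z \right)} = Z$
$j 0 \cdot 45 k{\left(-6,-1 \right)} = \left(-2\right) 0 \cdot 45 \left(-1\right) = 0 \cdot 45 \left(-1\right) = 0 \left(-1\right) = 0$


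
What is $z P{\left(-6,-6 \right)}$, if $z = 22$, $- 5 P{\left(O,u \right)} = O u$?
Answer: $- \frac{792}{5} \approx -158.4$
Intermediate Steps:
$P{\left(O,u \right)} = - \frac{O u}{5}$
$z P{\left(-6,-6 \right)} = 22 \left(\left(- \frac{1}{5}\right) \left(-6\right) \left(-6\right)\right) = 22 \left(- \frac{36}{5}\right) = - \frac{792}{5}$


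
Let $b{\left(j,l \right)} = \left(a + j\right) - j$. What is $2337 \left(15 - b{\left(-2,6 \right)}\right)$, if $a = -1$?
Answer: $37392$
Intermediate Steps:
$b{\left(j,l \right)} = -1$ ($b{\left(j,l \right)} = \left(-1 + j\right) - j = -1$)
$2337 \left(15 - b{\left(-2,6 \right)}\right) = 2337 \left(15 - -1\right) = 2337 \left(15 + 1\right) = 2337 \cdot 16 = 37392$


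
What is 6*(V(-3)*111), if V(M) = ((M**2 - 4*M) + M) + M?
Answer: 9990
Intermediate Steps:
V(M) = M**2 - 2*M (V(M) = (M**2 - 3*M) + M = M**2 - 2*M)
6*(V(-3)*111) = 6*(-3*(-2 - 3)*111) = 6*(-3*(-5)*111) = 6*(15*111) = 6*1665 = 9990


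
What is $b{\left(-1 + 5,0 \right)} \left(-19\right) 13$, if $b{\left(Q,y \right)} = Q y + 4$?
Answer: $-988$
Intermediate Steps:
$b{\left(Q,y \right)} = 4 + Q y$
$b{\left(-1 + 5,0 \right)} \left(-19\right) 13 = \left(4 + \left(-1 + 5\right) 0\right) \left(-19\right) 13 = \left(4 + 4 \cdot 0\right) \left(-19\right) 13 = \left(4 + 0\right) \left(-19\right) 13 = 4 \left(-19\right) 13 = \left(-76\right) 13 = -988$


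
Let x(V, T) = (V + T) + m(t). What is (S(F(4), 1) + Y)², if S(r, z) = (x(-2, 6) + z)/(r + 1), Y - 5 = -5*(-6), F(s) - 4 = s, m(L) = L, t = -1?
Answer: 101761/81 ≈ 1256.3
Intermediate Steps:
x(V, T) = -1 + T + V (x(V, T) = (V + T) - 1 = (T + V) - 1 = -1 + T + V)
F(s) = 4 + s
Y = 35 (Y = 5 - 5*(-6) = 5 + 30 = 35)
S(r, z) = (3 + z)/(1 + r) (S(r, z) = ((-1 + 6 - 2) + z)/(r + 1) = (3 + z)/(1 + r))
(S(F(4), 1) + Y)² = ((3 + 1)/(1 + (4 + 4)) + 35)² = (4/(1 + 8) + 35)² = (4/9 + 35)² = (319/9)² = 101761/81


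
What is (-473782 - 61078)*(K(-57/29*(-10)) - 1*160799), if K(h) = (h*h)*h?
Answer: 1998522474151460/24389 ≈ 8.1944e+10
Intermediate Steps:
K(h) = h³ (K(h) = h²*h = h³)
(-473782 - 61078)*(K(-57/29*(-10)) - 1*160799) = (-473782 - 61078)*((-57/29*(-10))³ - 1*160799) = -534860*((-57*1/29*(-10))³ - 160799) = -534860*((-57/29*(-10))³ - 160799) = -534860*((570/29)³ - 160799) = -534860*(185193000/24389 - 160799) = -534860*(-3736533811/24389) = 1998522474151460/24389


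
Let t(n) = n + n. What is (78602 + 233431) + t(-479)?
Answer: 311075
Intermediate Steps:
t(n) = 2*n
(78602 + 233431) + t(-479) = (78602 + 233431) + 2*(-479) = 312033 - 958 = 311075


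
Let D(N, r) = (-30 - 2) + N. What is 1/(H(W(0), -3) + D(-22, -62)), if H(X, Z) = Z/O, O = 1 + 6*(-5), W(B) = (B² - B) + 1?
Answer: -29/1563 ≈ -0.018554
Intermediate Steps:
W(B) = 1 + B² - B
O = -29 (O = 1 - 30 = -29)
D(N, r) = -32 + N
H(X, Z) = -Z/29 (H(X, Z) = Z/(-29) = Z*(-1/29) = -Z/29)
1/(H(W(0), -3) + D(-22, -62)) = 1/(-1/29*(-3) + (-32 - 22)) = 1/(3/29 - 54) = 1/(-1563/29) = -29/1563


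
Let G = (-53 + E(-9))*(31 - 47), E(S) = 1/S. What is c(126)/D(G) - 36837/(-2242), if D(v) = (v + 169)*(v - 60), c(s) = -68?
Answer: 600193683747/36529607746 ≈ 16.430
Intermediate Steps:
G = 7648/9 (G = (-53 + 1/(-9))*(31 - 47) = (-53 - ⅑)*(-16) = -478/9*(-16) = 7648/9 ≈ 849.78)
D(v) = (-60 + v)*(169 + v) (D(v) = (169 + v)*(-60 + v) = (-60 + v)*(169 + v))
c(126)/D(G) - 36837/(-2242) = -68/(-10140 + (7648/9)² + 109*(7648/9)) - 36837/(-2242) = -68/(-10140 + 58491904/81 + 833632/9) - 36837*(-1/2242) = -68/65173252/81 + 36837/2242 = -68*81/65173252 + 36837/2242 = -1377/16293313 + 36837/2242 = 600193683747/36529607746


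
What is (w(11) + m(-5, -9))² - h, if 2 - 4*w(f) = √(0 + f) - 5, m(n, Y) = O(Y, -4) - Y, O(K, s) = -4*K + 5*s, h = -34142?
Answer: 139433/4 - 107*√11/8 ≈ 34814.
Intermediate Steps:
m(n, Y) = -20 - 5*Y (m(n, Y) = (-4*Y + 5*(-4)) - Y = (-4*Y - 20) - Y = (-20 - 4*Y) - Y = -20 - 5*Y)
w(f) = 7/4 - √f/4 (w(f) = ½ - (√(0 + f) - 5)/4 = ½ - (√f - 5)/4 = ½ - (-5 + √f)/4 = ½ + (5/4 - √f/4) = 7/4 - √f/4)
(w(11) + m(-5, -9))² - h = ((7/4 - √11/4) + (-20 - 5*(-9)))² - 1*(-34142) = ((7/4 - √11/4) + (-20 + 45))² + 34142 = ((7/4 - √11/4) + 25)² + 34142 = (107/4 - √11/4)² + 34142 = 34142 + (107/4 - √11/4)²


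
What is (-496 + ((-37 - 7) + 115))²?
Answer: 180625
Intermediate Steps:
(-496 + ((-37 - 7) + 115))² = (-496 + (-44 + 115))² = (-496 + 71)² = (-425)² = 180625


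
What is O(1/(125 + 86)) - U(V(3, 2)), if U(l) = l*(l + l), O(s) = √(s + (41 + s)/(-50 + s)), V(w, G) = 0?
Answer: I*√82447938353/317977 ≈ 0.90301*I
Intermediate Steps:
O(s) = √(s + (41 + s)/(-50 + s))
U(l) = 2*l² (U(l) = l*(2*l) = 2*l²)
O(1/(125 + 86)) - U(V(3, 2)) = √((41 + 1/(125 + 86) + (-50 + 1/(125 + 86))/(125 + 86))/(-50 + 1/(125 + 86))) - 2*0² = √((41 + 1/211 + (-50 + 1/211)/211)/(-50 + 1/211)) - 2*0 = √((41 + 1/211 + (-50 + 1/211)/211)/(-50 + 1/211)) - 1*0 = √((41 + 1/211 + (1/211)*(-10549/211))/(-10549/211)) + 0 = √(-211*(41 + 1/211 - 10549/44521)/10549) + 0 = √(-211/10549*1815023/44521) + 0 = √(-259289/317977) + 0 = I*√82447938353/317977 + 0 = I*√82447938353/317977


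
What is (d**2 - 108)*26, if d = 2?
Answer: -2704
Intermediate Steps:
(d**2 - 108)*26 = (2**2 - 108)*26 = (4 - 108)*26 = -104*26 = -2704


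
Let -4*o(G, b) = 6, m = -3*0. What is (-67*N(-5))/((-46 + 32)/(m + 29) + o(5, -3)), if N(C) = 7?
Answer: 27202/115 ≈ 236.54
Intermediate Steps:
m = 0
o(G, b) = -3/2 (o(G, b) = -¼*6 = -3/2)
(-67*N(-5))/((-46 + 32)/(m + 29) + o(5, -3)) = (-67*7)/((-46 + 32)/(0 + 29) - 3/2) = -469/(-14/29 - 3/2) = -469/(-115/58) = -469*(-58/115) = 27202/115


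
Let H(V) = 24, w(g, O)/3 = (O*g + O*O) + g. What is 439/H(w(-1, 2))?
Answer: 439/24 ≈ 18.292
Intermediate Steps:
w(g, O) = 3*g + 3*O**2 + 3*O*g (w(g, O) = 3*((O*g + O*O) + g) = 3*((O*g + O**2) + g) = 3*((O**2 + O*g) + g) = 3*(g + O**2 + O*g) = 3*g + 3*O**2 + 3*O*g)
439/H(w(-1, 2)) = 439/24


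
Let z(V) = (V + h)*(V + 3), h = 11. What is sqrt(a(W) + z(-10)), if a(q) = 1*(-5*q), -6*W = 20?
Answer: sqrt(87)/3 ≈ 3.1091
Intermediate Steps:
W = -10/3 (W = -1/6*20 = -10/3 ≈ -3.3333)
z(V) = (3 + V)*(11 + V) (z(V) = (V + 11)*(V + 3) = (11 + V)*(3 + V) = (3 + V)*(11 + V))
a(q) = -5*q
sqrt(a(W) + z(-10)) = sqrt(-5*(-10/3) + (33 + (-10)**2 + 14*(-10))) = sqrt(50/3 + (33 + 100 - 140)) = sqrt(50/3 - 7) = sqrt(29/3) = sqrt(87)/3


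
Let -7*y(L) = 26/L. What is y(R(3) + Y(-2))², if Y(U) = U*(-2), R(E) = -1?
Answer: 676/441 ≈ 1.5329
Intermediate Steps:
Y(U) = -2*U
y(L) = -26/(7*L)
y(R(3) + Y(-2))² = (-26/(7*(-1 - 2*(-2))))² = (-26/(7*(-1 + 4)))² = (-26/7/3)² = (-26/7*⅓)² = (-26/21)² = 676/441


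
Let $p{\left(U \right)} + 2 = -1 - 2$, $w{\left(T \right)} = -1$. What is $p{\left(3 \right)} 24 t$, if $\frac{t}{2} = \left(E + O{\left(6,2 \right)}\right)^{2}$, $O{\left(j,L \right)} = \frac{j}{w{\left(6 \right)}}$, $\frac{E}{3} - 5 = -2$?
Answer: $-2160$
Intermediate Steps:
$E = 9$ ($E = 15 + 3 \left(-2\right) = 15 - 6 = 9$)
$O{\left(j,L \right)} = - j$ ($O{\left(j,L \right)} = \frac{j}{-1} = j \left(-1\right) = - j$)
$t = 18$ ($t = 2 \left(9 - 6\right)^{2} = 2 \cdot 3^{2} = 2 \cdot 9 = 18$)
$p{\left(U \right)} = -5$ ($p{\left(U \right)} = -2 - 3 = -5$)
$p{\left(3 \right)} 24 t = \left(-5\right) 24 \cdot 18 = \left(-120\right) 18 = -2160$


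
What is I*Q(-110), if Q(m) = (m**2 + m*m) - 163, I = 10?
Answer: 240370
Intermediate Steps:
Q(m) = -163 + 2*m**2 (Q(m) = (m**2 + m**2) - 163 = 2*m**2 - 163 = -163 + 2*m**2)
I*Q(-110) = 10*(-163 + 2*(-110)**2) = 10*(-163 + 2*12100) = 10*(-163 + 24200) = 10*24037 = 240370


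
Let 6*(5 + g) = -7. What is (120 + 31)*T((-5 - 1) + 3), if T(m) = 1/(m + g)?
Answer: -906/55 ≈ -16.473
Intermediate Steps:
g = -37/6 (g = -5 + (1/6)*(-7) = -5 - 7/6 = -37/6 ≈ -6.1667)
T(m) = 1/(-37/6 + m) (T(m) = 1/(m - 37/6) = 1/(-37/6 + m))
(120 + 31)*T((-5 - 1) + 3) = (120 + 31)*(6/(-37 + 6*((-5 - 1) + 3))) = 151*(6/(-37 + 6*(-6 + 3))) = 151*(6/(-37 + 6*(-3))) = 151*(6/(-37 - 18)) = 151*(6/(-55)) = 151*(6*(-1/55)) = 151*(-6/55) = -906/55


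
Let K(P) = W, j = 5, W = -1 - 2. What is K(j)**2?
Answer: 9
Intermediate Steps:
W = -3
K(P) = -3
K(j)**2 = (-3)**2 = 9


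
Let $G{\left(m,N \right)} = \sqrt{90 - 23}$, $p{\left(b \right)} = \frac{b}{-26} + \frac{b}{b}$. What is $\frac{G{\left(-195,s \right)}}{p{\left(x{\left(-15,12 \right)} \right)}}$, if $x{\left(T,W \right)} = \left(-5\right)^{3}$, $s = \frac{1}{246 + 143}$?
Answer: $\frac{26 \sqrt{67}}{151} \approx 1.4094$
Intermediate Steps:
$s = \frac{1}{389} \approx 0.0025707$
$x{\left(T,W \right)} = -125$
$p{\left(b \right)} = 1 - \frac{b}{26}$ ($p{\left(b \right)} = b \left(- \frac{1}{26}\right) + 1 = - \frac{b}{26} + 1 = 1 - \frac{b}{26}$)
$G{\left(m,N \right)} = \sqrt{67}$
$\frac{G{\left(-195,s \right)}}{p{\left(x{\left(-15,12 \right)} \right)}} = \frac{\sqrt{67}}{1 - - \frac{125}{26}} = \frac{\sqrt{67}}{1 + \frac{125}{26}} = \frac{\sqrt{67}}{\frac{151}{26}} = \sqrt{67} \cdot \frac{26}{151} = \frac{26 \sqrt{67}}{151}$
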